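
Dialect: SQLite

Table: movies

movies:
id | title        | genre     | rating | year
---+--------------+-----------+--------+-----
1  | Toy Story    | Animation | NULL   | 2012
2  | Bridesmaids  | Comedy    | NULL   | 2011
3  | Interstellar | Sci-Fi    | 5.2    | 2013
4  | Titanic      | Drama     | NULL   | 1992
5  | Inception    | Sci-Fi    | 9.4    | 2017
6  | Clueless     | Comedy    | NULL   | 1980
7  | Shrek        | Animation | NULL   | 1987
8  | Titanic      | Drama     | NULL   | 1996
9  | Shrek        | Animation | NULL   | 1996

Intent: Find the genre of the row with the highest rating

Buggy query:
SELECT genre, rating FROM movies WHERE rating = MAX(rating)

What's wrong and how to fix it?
Bug: MAX(rating) is an aggregate and cannot be used directly in WHERE

Fix: Use a subquery: WHERE rating = (SELECT MAX(rating) FROM movies)

Corrected query:
SELECT genre, rating FROM movies WHERE rating = (SELECT MAX(rating) FROM movies)

Result:
genre  | rating
-------+-------
Sci-Fi | 9.4   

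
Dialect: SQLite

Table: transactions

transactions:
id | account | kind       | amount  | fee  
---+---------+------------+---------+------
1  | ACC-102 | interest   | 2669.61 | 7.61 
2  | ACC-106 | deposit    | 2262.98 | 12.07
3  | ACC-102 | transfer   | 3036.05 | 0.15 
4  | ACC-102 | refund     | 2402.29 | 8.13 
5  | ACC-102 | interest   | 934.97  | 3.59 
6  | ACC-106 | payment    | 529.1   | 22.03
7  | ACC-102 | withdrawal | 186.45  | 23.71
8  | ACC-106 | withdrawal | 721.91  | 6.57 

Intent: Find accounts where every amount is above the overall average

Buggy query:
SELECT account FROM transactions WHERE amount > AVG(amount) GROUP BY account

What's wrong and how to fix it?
Bug: AVG() is an aggregate; it can't sit directly in WHERE

Fix: Compute the overall average in a scalar subquery and compare each group's MIN against it in HAVING

Corrected query:
SELECT account FROM transactions GROUP BY account HAVING MIN(amount) > (SELECT AVG(amount) FROM transactions)

Result:
(no rows)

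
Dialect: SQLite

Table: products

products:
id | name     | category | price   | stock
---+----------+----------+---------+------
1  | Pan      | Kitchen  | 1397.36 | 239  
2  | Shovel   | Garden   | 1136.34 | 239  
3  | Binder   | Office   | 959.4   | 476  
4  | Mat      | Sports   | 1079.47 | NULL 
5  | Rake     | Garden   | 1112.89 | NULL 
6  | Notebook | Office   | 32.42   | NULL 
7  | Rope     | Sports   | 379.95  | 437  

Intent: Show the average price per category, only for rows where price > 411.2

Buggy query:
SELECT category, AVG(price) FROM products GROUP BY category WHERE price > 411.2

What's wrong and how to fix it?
Bug: WHERE cannot follow GROUP BY

Fix: Place WHERE between FROM and GROUP BY

Corrected query:
SELECT category, AVG(price) FROM products WHERE price > 411.2 GROUP BY category

Result:
category | AVG(price)
---------+-----------
Garden   | 1124.615  
Kitchen  | 1397.36   
Office   | 959.4     
Sports   | 1079.47   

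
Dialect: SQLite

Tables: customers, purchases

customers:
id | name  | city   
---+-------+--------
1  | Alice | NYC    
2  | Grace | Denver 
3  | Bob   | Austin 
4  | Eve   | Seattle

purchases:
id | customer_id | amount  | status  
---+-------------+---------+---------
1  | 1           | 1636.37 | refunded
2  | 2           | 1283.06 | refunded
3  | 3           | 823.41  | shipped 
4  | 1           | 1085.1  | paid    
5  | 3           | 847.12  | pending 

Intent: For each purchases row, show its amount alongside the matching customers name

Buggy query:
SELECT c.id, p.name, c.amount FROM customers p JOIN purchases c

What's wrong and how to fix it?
Bug: JOIN with no ON clause produces a cartesian product; every purchases row pairs with every customers row

Fix: Add ON c.customer_id = p.id to the JOIN

Corrected query:
SELECT c.id, p.name, c.amount FROM customers p JOIN purchases c ON c.customer_id = p.id

Result:
id | name  | amount 
---+-------+--------
1  | Alice | 1636.37
2  | Grace | 1283.06
3  | Bob   | 823.41 
4  | Alice | 1085.1 
5  | Bob   | 847.12 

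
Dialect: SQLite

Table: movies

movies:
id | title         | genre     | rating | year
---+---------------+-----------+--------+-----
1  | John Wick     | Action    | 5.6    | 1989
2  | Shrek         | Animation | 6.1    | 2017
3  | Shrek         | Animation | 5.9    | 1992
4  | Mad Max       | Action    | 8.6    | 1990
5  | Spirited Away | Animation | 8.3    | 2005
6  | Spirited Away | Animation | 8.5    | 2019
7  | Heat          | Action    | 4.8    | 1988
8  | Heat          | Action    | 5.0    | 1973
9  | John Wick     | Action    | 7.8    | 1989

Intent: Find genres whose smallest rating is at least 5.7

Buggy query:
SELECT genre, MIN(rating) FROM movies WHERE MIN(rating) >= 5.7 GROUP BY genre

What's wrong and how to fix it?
Bug: Aggregates like MIN are computed per group after WHERE runs

Fix: Use HAVING for the per-group MIN condition

Corrected query:
SELECT genre, MIN(rating) FROM movies GROUP BY genre HAVING MIN(rating) >= 5.7

Result:
genre     | MIN(rating)
----------+------------
Animation | 5.9        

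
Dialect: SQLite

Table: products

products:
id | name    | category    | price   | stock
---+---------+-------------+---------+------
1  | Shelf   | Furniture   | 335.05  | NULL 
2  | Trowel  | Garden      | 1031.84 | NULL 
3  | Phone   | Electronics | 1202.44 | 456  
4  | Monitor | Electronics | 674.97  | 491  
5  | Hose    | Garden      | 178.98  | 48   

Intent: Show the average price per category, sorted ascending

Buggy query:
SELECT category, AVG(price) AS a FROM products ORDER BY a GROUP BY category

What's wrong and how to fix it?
Bug: ORDER BY appears before GROUP BY; SQL clause order requires GROUP BY first

Fix: Reorder: SELECT … FROM … GROUP BY … ORDER BY …

Corrected query:
SELECT category, AVG(price) AS a FROM products GROUP BY category ORDER BY a

Result:
category    | a      
------------+--------
Furniture   | 335.05 
Garden      | 605.41 
Electronics | 938.705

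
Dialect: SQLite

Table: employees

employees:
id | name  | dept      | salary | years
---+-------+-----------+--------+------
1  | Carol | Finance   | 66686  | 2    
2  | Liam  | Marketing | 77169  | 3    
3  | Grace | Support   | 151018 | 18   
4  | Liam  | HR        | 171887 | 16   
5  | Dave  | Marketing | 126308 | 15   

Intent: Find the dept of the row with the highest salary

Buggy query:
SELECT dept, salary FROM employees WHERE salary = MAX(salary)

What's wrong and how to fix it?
Bug: MAX(salary) is an aggregate and cannot be used directly in WHERE

Fix: Wrap MAX in a scalar subquery so WHERE compares against a single value

Corrected query:
SELECT dept, salary FROM employees WHERE salary = (SELECT MAX(salary) FROM employees)

Result:
dept | salary
-----+-------
HR   | 171887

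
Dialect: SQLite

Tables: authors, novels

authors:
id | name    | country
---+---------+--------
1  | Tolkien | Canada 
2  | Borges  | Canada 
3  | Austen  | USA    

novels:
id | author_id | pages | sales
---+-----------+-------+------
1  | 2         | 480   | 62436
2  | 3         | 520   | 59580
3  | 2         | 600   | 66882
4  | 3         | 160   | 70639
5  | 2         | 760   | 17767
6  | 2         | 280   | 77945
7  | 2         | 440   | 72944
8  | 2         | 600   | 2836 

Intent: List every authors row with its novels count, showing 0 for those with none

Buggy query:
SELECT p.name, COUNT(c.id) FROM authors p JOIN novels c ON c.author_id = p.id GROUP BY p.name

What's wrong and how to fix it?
Bug: An inner join excludes parents with zero children

Fix: Use LEFT JOIN so parents without children still appear (COUNT(c.id) gives 0)

Corrected query:
SELECT p.name, COUNT(c.id) FROM authors p LEFT JOIN novels c ON c.author_id = p.id GROUP BY p.name

Result:
name    | COUNT(c.id)
--------+------------
Austen  | 2          
Borges  | 6          
Tolkien | 0          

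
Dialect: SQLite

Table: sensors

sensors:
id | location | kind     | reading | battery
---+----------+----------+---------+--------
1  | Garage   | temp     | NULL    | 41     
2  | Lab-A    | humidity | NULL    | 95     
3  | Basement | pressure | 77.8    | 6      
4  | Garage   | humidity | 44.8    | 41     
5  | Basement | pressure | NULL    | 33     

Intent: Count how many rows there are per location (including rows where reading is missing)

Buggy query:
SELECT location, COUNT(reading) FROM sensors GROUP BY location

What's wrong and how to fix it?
Bug: COUNT(column) counts non-NULL values only; rows with NULL reading aren't counted

Fix: Use COUNT(*) to count all rows regardless of NULL

Corrected query:
SELECT location, COUNT(*) FROM sensors GROUP BY location

Result:
location | COUNT(*)
---------+---------
Basement | 2       
Garage   | 2       
Lab-A    | 1       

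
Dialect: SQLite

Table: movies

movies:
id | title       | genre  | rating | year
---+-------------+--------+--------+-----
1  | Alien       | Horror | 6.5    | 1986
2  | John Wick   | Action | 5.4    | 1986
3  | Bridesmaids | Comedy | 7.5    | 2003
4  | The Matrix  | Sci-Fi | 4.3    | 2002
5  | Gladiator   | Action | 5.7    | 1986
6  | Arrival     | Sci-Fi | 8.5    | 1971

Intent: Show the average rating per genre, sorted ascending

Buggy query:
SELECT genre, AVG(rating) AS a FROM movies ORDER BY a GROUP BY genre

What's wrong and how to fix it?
Bug: GROUP BY must precede ORDER BY

Fix: Move ORDER BY to the end, after GROUP BY

Corrected query:
SELECT genre, AVG(rating) AS a FROM movies GROUP BY genre ORDER BY a

Result:
genre  | a   
-------+-----
Action | 5.55
Sci-Fi | 6.4 
Horror | 6.5 
Comedy | 7.5 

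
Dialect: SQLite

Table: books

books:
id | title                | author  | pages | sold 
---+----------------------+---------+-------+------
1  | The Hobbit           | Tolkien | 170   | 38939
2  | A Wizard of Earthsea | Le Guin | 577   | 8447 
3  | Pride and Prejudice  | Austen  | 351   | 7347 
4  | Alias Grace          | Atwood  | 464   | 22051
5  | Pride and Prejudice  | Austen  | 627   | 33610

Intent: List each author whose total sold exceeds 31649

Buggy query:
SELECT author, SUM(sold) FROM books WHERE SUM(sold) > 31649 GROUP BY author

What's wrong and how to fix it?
Bug: SUM(sold) is an aggregate, but WHERE filters rows before aggregation

Fix: Use HAVING (which filters groups after aggregation) instead of WHERE

Corrected query:
SELECT author, SUM(sold) FROM books GROUP BY author HAVING SUM(sold) > 31649

Result:
author  | SUM(sold)
--------+----------
Austen  | 40957    
Tolkien | 38939    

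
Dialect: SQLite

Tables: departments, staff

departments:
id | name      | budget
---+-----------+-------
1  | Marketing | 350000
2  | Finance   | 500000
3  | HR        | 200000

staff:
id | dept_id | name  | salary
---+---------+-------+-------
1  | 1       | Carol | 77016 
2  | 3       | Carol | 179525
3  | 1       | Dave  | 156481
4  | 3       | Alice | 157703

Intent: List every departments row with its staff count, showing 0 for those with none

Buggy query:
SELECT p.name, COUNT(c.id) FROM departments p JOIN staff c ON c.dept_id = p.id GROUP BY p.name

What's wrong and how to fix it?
Bug: INNER JOIN drops departments rows that have no matching staff rows

Fix: Use LEFT JOIN so parents without children still appear (COUNT(c.id) gives 0)

Corrected query:
SELECT p.name, COUNT(c.id) FROM departments p LEFT JOIN staff c ON c.dept_id = p.id GROUP BY p.name

Result:
name      | COUNT(c.id)
----------+------------
Finance   | 0          
HR        | 2          
Marketing | 2          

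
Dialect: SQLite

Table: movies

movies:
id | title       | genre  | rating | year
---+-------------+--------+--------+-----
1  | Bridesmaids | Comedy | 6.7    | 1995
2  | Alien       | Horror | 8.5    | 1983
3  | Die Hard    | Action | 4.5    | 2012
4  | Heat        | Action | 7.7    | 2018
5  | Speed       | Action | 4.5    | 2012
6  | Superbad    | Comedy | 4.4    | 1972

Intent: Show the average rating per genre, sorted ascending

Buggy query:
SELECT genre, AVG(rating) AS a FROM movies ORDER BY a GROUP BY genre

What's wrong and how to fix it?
Bug: GROUP BY must precede ORDER BY

Fix: Reorder: SELECT … FROM … GROUP BY … ORDER BY …

Corrected query:
SELECT genre, AVG(rating) AS a FROM movies GROUP BY genre ORDER BY a

Result:
genre  | a       
-------+---------
Comedy | 5.55    
Action | 5.566667
Horror | 8.5     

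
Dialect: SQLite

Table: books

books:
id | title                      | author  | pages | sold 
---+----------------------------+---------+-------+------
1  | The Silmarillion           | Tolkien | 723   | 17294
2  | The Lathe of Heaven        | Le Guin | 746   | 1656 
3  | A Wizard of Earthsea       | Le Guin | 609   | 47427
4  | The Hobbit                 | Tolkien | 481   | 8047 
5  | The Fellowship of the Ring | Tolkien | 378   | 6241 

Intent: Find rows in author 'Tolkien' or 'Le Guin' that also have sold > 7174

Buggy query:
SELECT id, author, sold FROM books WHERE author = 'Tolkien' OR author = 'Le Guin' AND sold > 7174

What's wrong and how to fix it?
Bug: AND binds tighter than OR, so this parses as author = 'Tolkien' OR (author = 'Le Guin' AND sold > 7174)

Fix: Group the OR with parentheses (or use IN), then AND the threshold

Corrected query:
SELECT id, author, sold FROM books WHERE (author = 'Tolkien' OR author = 'Le Guin') AND sold > 7174

Result:
id | author  | sold 
---+---------+------
1  | Tolkien | 17294
3  | Le Guin | 47427
4  | Tolkien | 8047 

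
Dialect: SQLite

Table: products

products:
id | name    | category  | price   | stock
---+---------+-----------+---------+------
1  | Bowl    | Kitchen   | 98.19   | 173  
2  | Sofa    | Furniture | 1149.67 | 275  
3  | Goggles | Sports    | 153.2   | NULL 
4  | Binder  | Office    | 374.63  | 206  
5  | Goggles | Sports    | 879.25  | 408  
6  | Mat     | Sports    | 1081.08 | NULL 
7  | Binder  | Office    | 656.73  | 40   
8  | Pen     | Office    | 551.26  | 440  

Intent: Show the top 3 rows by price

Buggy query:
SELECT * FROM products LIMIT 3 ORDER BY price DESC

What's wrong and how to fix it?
Bug: LIMIT must come after ORDER BY

Fix: Sort with ORDER BY, then apply LIMIT

Corrected query:
SELECT * FROM products ORDER BY price DESC LIMIT 3

Result:
id | name    | category  | price   | stock
---+---------+-----------+---------+------
2  | Sofa    | Furniture | 1149.67 | 275  
6  | Mat     | Sports    | 1081.08 | NULL 
5  | Goggles | Sports    | 879.25  | 408  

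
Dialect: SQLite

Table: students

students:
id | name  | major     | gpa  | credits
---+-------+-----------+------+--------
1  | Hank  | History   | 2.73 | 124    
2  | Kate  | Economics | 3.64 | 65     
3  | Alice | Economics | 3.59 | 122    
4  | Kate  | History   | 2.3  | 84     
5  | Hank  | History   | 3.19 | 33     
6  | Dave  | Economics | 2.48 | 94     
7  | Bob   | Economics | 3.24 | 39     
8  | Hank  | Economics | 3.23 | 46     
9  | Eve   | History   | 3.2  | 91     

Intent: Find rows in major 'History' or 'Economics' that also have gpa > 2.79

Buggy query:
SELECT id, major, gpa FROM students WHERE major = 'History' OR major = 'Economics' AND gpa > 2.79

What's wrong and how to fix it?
Bug: AND binds tighter than OR, so this parses as major = 'History' OR (major = 'Economics' AND gpa > 2.79)

Fix: Add parentheses around the OR so the AND applies to both alternatives

Corrected query:
SELECT id, major, gpa FROM students WHERE (major = 'History' OR major = 'Economics') AND gpa > 2.79

Result:
id | major     | gpa 
---+-----------+-----
2  | Economics | 3.64
3  | Economics | 3.59
5  | History   | 3.19
7  | Economics | 3.24
8  | Economics | 3.23
9  | History   | 3.2 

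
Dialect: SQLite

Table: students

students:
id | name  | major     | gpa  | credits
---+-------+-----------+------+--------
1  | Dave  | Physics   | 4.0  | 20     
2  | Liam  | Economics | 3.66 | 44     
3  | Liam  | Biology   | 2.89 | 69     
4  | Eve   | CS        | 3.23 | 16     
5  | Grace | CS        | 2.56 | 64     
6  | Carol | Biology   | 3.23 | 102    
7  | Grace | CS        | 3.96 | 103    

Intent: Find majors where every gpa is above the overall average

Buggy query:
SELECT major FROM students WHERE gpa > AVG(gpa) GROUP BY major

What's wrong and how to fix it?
Bug: WHERE evaluates per row before aggregation, so AVG() is unavailable

Fix: Use a subquery for AVG and a HAVING MIN(...) filter so the condition holds for every row in the group

Corrected query:
SELECT major FROM students GROUP BY major HAVING MIN(gpa) > (SELECT AVG(gpa) FROM students)

Result:
major    
---------
Economics
Physics  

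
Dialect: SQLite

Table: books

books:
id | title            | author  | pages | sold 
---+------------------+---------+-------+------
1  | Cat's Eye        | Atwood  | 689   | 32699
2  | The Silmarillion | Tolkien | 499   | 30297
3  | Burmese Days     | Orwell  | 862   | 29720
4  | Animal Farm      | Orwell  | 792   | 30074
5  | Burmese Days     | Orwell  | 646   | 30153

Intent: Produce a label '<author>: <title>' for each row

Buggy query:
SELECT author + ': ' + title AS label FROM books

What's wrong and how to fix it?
Bug: '+' is numeric addition; on text columns SQLite converts them to 0 instead of concatenating

Fix: Use the || operator for string concatenation

Corrected query:
SELECT author || ': ' || title AS label FROM books

Result:
label                    
-------------------------
Atwood: Cat's Eye        
Tolkien: The Silmarillion
Orwell: Burmese Days     
Orwell: Animal Farm      
Orwell: Burmese Days     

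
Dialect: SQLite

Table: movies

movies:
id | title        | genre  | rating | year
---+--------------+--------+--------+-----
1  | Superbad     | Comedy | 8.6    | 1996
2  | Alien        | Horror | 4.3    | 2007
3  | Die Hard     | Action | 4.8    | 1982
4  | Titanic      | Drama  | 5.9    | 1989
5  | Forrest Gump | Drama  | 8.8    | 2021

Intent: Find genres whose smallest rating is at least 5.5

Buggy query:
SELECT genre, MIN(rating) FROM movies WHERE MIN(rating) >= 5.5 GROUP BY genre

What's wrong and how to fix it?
Bug: MIN() in WHERE is a misuse of aggregate

Fix: Replace WHERE with HAVING after the GROUP BY

Corrected query:
SELECT genre, MIN(rating) FROM movies GROUP BY genre HAVING MIN(rating) >= 5.5

Result:
genre  | MIN(rating)
-------+------------
Comedy | 8.6        
Drama  | 5.9        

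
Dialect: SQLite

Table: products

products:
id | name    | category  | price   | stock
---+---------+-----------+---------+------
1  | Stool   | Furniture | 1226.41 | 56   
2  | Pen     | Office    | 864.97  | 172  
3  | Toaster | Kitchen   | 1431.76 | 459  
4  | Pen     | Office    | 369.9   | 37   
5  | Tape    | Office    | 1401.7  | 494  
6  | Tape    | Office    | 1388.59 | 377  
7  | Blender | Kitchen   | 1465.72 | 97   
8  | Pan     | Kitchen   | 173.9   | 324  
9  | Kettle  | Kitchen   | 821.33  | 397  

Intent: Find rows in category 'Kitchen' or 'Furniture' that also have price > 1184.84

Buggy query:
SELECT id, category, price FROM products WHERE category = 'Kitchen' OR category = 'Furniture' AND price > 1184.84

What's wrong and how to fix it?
Bug: Without parentheses, AND is evaluated before OR, so the price filter only applies to the 'Furniture' branch

Fix: Add parentheses around the OR so the AND applies to both alternatives

Corrected query:
SELECT id, category, price FROM products WHERE (category = 'Kitchen' OR category = 'Furniture') AND price > 1184.84

Result:
id | category  | price  
---+-----------+--------
1  | Furniture | 1226.41
3  | Kitchen   | 1431.76
7  | Kitchen   | 1465.72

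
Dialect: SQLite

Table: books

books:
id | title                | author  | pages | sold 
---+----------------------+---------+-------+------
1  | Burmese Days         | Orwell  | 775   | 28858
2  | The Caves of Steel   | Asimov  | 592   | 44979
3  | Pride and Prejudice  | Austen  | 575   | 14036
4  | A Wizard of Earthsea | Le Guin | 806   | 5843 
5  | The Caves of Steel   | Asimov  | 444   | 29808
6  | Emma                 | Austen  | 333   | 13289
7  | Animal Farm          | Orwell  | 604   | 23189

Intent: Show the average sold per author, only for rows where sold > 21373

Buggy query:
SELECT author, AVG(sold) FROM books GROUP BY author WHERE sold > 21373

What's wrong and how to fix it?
Bug: Row-level WHERE must come before GROUP BY in the clause order

Fix: Move the WHERE clause before GROUP BY

Corrected query:
SELECT author, AVG(sold) FROM books WHERE sold > 21373 GROUP BY author

Result:
author | AVG(sold)
-------+----------
Asimov | 37393.5  
Orwell | 26023.5  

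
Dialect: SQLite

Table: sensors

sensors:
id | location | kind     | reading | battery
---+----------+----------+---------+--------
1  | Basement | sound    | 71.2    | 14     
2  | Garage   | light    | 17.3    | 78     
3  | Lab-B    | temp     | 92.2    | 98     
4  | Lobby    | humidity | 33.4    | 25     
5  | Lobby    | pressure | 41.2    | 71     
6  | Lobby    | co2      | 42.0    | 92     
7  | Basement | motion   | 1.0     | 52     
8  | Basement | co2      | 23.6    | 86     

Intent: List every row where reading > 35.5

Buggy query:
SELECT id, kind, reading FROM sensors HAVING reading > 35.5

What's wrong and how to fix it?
Bug: This is a non-aggregate query (no GROUP BY, no aggregates), so in SQLite the HAVING clause is invalid here; a row-level condition belongs in WHERE

Fix: Replace HAVING with WHERE since the condition applies to individual rows

Corrected query:
SELECT id, kind, reading FROM sensors WHERE reading > 35.5

Result:
id | kind     | reading
---+----------+--------
1  | sound    | 71.2   
3  | temp     | 92.2   
5  | pressure | 41.2   
6  | co2      | 42     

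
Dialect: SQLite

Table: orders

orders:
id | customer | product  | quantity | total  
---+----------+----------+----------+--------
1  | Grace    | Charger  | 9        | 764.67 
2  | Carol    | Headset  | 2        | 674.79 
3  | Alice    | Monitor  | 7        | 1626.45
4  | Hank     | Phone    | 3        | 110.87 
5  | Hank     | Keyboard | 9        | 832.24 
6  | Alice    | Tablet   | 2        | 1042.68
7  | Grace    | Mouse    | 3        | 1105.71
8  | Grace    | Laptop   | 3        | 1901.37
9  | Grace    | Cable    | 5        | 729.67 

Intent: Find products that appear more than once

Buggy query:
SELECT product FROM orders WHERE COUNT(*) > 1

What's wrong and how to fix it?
Bug: COUNT(*) is an aggregate and cannot be used in WHERE

Fix: GROUP BY product, then filter groups with HAVING COUNT(*) > 1

Corrected query:
SELECT product FROM orders GROUP BY product HAVING COUNT(*) > 1

Result:
(no rows)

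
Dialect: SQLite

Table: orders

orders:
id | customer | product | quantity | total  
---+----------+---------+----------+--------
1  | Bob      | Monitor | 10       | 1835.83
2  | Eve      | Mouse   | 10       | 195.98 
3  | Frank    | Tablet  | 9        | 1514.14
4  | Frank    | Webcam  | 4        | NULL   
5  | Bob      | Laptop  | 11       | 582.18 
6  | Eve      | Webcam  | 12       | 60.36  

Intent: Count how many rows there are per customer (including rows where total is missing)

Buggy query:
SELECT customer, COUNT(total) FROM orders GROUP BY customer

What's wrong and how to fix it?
Bug: COUNT(total) skips NULLs, so groups with missing total are undercounted

Fix: Use COUNT(*) to count all rows regardless of NULL

Corrected query:
SELECT customer, COUNT(*) FROM orders GROUP BY customer

Result:
customer | COUNT(*)
---------+---------
Bob      | 2       
Eve      | 2       
Frank    | 2       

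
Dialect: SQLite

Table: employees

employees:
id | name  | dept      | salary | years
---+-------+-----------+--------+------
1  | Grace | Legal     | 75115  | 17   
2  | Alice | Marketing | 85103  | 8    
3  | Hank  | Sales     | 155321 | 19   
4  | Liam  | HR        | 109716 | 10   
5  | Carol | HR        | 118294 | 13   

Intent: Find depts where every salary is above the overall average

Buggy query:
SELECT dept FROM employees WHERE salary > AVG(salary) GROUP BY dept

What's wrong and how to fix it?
Bug: WHERE evaluates per row before aggregation, so AVG() is unavailable

Fix: Compute the overall average in a scalar subquery and compare each group's MIN against it in HAVING

Corrected query:
SELECT dept FROM employees GROUP BY dept HAVING MIN(salary) > (SELECT AVG(salary) FROM employees)

Result:
dept 
-----
HR   
Sales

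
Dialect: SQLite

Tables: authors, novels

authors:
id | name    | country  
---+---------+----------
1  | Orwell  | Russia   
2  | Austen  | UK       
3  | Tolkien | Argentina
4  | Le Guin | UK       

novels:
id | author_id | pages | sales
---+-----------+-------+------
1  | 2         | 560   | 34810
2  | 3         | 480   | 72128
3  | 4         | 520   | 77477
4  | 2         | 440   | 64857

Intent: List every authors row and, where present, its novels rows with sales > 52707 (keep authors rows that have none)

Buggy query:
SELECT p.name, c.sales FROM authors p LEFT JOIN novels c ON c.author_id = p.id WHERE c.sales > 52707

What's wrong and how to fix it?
Bug: A WHERE condition on the right-hand table after LEFT JOIN drops unmatched parents

Fix: Put 'c.sales > 52707' in the JOIN's ON clause instead of WHERE

Corrected query:
SELECT p.name, c.sales FROM authors p LEFT JOIN novels c ON c.author_id = p.id AND c.sales > 52707

Result:
name    | sales
--------+------
Orwell  | NULL 
Austen  | 64857
Tolkien | 72128
Le Guin | 77477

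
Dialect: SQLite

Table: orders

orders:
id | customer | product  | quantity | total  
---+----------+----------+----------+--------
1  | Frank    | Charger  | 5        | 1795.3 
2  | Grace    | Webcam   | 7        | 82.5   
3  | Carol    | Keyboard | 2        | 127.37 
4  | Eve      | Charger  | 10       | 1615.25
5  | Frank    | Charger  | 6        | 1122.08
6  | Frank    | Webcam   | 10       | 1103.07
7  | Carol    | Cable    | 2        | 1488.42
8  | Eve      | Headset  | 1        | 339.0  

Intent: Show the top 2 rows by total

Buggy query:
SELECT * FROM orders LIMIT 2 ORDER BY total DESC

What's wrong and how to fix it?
Bug: LIMIT must come after ORDER BY

Fix: Swap the clauses: ORDER BY first, then LIMIT

Corrected query:
SELECT * FROM orders ORDER BY total DESC LIMIT 2

Result:
id | customer | product | quantity | total  
---+----------+---------+----------+--------
1  | Frank    | Charger | 5        | 1795.3 
4  | Eve      | Charger | 10       | 1615.25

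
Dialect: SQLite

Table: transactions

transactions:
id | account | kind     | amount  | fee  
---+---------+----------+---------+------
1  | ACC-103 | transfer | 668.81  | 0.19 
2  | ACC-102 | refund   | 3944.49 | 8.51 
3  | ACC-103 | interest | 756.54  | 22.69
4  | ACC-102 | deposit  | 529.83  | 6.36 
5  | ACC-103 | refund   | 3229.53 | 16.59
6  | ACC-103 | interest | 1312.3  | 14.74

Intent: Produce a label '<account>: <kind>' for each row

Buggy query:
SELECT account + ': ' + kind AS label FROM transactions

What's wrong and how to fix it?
Bug: SQLite uses || for string concatenation; + coerces text to numbers (yielding 0)

Fix: Use the || operator for string concatenation

Corrected query:
SELECT account || ': ' || kind AS label FROM transactions

Result:
label            
-----------------
ACC-103: transfer
ACC-102: refund  
ACC-103: interest
ACC-102: deposit 
ACC-103: refund  
ACC-103: interest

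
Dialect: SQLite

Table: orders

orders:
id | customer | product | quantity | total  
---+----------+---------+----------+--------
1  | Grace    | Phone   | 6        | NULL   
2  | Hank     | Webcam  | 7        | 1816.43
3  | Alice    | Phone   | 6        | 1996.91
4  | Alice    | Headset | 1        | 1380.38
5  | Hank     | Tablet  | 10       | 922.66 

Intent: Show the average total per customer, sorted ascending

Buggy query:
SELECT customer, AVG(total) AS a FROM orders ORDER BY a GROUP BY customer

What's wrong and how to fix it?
Bug: GROUP BY must precede ORDER BY

Fix: Move ORDER BY to the end, after GROUP BY

Corrected query:
SELECT customer, AVG(total) AS a FROM orders GROUP BY customer ORDER BY a

Result:
customer | a       
---------+---------
Grace    | NULL    
Hank     | 1369.545
Alice    | 1688.645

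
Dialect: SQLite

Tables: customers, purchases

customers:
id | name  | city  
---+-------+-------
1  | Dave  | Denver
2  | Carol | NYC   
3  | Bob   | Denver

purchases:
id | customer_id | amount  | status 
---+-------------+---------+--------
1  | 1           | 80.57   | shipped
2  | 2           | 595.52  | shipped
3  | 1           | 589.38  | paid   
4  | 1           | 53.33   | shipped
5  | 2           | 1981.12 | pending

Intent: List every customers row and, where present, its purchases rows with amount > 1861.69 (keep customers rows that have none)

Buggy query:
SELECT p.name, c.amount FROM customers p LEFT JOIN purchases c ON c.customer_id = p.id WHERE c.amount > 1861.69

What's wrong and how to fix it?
Bug: A WHERE condition on the right-hand table after LEFT JOIN drops unmatched parents

Fix: Put 'c.amount > 1861.69' in the JOIN's ON clause instead of WHERE

Corrected query:
SELECT p.name, c.amount FROM customers p LEFT JOIN purchases c ON c.customer_id = p.id AND c.amount > 1861.69

Result:
name  | amount 
------+--------
Dave  | NULL   
Carol | 1981.12
Bob   | NULL   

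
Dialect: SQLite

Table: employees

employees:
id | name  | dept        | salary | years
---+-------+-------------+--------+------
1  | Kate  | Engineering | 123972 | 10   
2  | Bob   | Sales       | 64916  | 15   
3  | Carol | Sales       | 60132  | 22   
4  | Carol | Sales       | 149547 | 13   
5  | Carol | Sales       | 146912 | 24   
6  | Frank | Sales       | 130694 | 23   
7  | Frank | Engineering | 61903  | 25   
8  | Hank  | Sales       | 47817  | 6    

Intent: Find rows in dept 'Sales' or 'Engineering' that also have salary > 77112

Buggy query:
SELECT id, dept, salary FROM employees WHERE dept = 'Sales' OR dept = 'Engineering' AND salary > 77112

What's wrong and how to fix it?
Bug: AND binds tighter than OR, so this parses as dept = 'Sales' OR (dept = 'Engineering' AND salary > 77112)

Fix: Add parentheses around the OR so the AND applies to both alternatives

Corrected query:
SELECT id, dept, salary FROM employees WHERE (dept = 'Sales' OR dept = 'Engineering') AND salary > 77112

Result:
id | dept        | salary
---+-------------+-------
1  | Engineering | 123972
4  | Sales       | 149547
5  | Sales       | 146912
6  | Sales       | 130694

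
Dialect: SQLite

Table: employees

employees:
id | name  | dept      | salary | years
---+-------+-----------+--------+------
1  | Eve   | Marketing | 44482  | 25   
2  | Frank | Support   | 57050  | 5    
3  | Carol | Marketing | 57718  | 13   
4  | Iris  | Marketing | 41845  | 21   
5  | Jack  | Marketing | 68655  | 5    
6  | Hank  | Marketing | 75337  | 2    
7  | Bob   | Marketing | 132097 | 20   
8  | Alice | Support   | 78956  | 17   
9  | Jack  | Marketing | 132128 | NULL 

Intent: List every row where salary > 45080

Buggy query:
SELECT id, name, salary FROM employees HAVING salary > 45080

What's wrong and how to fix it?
Bug: This is a non-aggregate query (no GROUP BY, no aggregates), so in SQLite the HAVING clause is invalid here; a row-level condition belongs in WHERE

Fix: Use WHERE for row-level filtering

Corrected query:
SELECT id, name, salary FROM employees WHERE salary > 45080

Result:
id | name  | salary
---+-------+-------
2  | Frank | 57050 
3  | Carol | 57718 
5  | Jack  | 68655 
6  | Hank  | 75337 
7  | Bob   | 132097
8  | Alice | 78956 
9  | Jack  | 132128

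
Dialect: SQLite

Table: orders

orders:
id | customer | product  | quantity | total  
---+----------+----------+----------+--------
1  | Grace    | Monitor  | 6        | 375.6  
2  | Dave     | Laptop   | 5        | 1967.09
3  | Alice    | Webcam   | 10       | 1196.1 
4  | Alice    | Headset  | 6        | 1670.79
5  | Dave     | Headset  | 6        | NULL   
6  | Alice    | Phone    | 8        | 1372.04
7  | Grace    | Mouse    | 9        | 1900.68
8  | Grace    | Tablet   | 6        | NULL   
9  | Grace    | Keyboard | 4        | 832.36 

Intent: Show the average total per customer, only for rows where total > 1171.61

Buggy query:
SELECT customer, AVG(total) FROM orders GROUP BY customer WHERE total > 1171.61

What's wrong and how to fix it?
Bug: WHERE cannot follow GROUP BY

Fix: Place WHERE between FROM and GROUP BY

Corrected query:
SELECT customer, AVG(total) FROM orders WHERE total > 1171.61 GROUP BY customer

Result:
customer | AVG(total) 
---------+------------
Alice    | 1412.976667
Dave     | 1967.09    
Grace    | 1900.68    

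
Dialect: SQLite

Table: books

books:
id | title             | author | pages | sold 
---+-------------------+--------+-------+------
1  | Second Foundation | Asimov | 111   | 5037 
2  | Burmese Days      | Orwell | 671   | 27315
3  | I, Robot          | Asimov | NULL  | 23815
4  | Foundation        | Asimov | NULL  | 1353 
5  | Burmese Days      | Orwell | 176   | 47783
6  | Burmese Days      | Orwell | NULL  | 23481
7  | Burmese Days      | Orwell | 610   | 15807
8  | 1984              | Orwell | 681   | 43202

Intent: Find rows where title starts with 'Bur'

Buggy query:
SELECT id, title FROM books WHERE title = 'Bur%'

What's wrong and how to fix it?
Bug: Wildcards only work with LIKE; '=' treats '%' as a literal character

Fix: Use LIKE for wildcard pattern matching

Corrected query:
SELECT id, title FROM books WHERE title LIKE 'Bur%'

Result:
id | title       
---+-------------
2  | Burmese Days
5  | Burmese Days
6  | Burmese Days
7  | Burmese Days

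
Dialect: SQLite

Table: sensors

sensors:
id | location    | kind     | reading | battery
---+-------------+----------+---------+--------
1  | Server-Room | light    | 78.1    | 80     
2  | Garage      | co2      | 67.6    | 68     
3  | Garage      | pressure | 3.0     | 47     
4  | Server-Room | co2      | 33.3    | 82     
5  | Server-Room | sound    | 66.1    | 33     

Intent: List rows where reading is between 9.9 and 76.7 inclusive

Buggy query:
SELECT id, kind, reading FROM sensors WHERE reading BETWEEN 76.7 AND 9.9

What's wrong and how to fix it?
Bug: BETWEEN expects the lower bound first; with 76.7 AND 9.9 the range is empty

Fix: Swap the bounds so the smaller value comes first

Corrected query:
SELECT id, kind, reading FROM sensors WHERE reading BETWEEN 9.9 AND 76.7

Result:
id | kind  | reading
---+-------+--------
2  | co2   | 67.6   
4  | co2   | 33.3   
5  | sound | 66.1   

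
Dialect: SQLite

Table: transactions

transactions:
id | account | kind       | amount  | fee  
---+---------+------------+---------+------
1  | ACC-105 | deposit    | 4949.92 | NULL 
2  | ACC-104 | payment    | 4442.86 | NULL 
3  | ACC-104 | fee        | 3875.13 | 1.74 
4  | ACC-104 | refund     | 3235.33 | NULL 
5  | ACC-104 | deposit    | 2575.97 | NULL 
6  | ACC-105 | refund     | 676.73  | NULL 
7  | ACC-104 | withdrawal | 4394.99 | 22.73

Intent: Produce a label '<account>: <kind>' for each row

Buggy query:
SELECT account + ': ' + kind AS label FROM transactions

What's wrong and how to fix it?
Bug: SQLite uses || for string concatenation; + coerces text to numbers (yielding 0)

Fix: Replace + with || to concatenate text

Corrected query:
SELECT account || ': ' || kind AS label FROM transactions

Result:
label              
-------------------
ACC-105: deposit   
ACC-104: payment   
ACC-104: fee       
ACC-104: refund    
ACC-104: deposit   
ACC-105: refund    
ACC-104: withdrawal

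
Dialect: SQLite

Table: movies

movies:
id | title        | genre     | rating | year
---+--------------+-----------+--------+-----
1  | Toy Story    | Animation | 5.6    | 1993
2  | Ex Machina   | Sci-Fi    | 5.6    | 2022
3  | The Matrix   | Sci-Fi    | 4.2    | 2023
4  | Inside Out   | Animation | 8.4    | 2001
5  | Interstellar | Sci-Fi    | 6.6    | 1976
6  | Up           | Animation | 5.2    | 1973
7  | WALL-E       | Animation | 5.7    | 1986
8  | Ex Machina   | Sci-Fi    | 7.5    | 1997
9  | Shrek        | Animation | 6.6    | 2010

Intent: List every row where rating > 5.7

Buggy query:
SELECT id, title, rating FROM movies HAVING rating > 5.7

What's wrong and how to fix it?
Bug: This is a non-aggregate query (no GROUP BY, no aggregates), so in SQLite the HAVING clause is invalid here; a row-level condition belongs in WHERE

Fix: Replace HAVING with WHERE since the condition applies to individual rows

Corrected query:
SELECT id, title, rating FROM movies WHERE rating > 5.7

Result:
id | title        | rating
---+--------------+-------
4  | Inside Out   | 8.4   
5  | Interstellar | 6.6   
8  | Ex Machina   | 7.5   
9  | Shrek        | 6.6   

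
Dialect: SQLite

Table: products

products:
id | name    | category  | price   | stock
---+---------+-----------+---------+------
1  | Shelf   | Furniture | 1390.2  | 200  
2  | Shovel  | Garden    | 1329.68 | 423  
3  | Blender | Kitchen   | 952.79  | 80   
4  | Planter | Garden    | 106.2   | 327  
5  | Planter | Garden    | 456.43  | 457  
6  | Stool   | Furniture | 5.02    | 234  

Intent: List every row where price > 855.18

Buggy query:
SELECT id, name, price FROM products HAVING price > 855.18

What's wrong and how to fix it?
Bug: This is a non-aggregate query (no GROUP BY, no aggregates), so in SQLite the HAVING clause is invalid here; a row-level condition belongs in WHERE

Fix: Replace HAVING with WHERE since the condition applies to individual rows

Corrected query:
SELECT id, name, price FROM products WHERE price > 855.18

Result:
id | name    | price  
---+---------+--------
1  | Shelf   | 1390.2 
2  | Shovel  | 1329.68
3  | Blender | 952.79 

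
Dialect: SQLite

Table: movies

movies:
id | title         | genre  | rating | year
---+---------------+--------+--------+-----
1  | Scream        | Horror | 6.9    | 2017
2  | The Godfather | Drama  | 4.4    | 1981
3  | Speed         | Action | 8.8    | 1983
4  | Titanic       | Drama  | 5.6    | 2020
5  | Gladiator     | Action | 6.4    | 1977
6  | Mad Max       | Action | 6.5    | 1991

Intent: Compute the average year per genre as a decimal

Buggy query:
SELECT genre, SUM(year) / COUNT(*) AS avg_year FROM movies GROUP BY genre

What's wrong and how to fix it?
Bug: Both operands are integers, so '/' performs integer division and truncates

Fix: Cast one side to REAL so the division keeps the fractional part

Corrected query:
SELECT genre, SUM(year) * 1.0 / COUNT(*) AS avg_year FROM movies GROUP BY genre

Result:
genre  | avg_year   
-------+------------
Action | 1983.666667
Drama  | 2000.5     
Horror | 2017       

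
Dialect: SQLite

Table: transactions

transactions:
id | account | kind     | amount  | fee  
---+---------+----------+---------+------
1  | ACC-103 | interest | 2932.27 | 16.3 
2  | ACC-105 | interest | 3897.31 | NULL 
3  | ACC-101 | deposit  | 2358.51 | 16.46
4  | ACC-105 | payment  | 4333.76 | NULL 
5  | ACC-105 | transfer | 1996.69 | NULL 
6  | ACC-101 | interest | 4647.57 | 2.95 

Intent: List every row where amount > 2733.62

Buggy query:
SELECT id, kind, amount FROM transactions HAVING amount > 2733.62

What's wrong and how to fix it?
Bug: HAVING filters the output of aggregation, but this query has no GROUP BY and no aggregate functions, so SQLite rejects it (HAVING clause on a non-aggregate query); the condition here is per row

Fix: Use WHERE for row-level filtering

Corrected query:
SELECT id, kind, amount FROM transactions WHERE amount > 2733.62

Result:
id | kind     | amount 
---+----------+--------
1  | interest | 2932.27
2  | interest | 3897.31
4  | payment  | 4333.76
6  | interest | 4647.57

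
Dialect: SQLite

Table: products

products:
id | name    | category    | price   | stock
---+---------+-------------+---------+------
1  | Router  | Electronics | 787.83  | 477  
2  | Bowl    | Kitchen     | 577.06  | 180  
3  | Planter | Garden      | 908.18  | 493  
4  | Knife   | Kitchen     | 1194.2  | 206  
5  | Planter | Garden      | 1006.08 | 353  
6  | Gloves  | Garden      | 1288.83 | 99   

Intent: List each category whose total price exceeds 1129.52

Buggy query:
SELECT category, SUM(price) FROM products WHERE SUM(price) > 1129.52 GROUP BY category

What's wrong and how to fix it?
Bug: WHERE runs before GROUP BY, so aggregates aren't available there

Fix: Move the aggregate condition to a HAVING clause

Corrected query:
SELECT category, SUM(price) FROM products GROUP BY category HAVING SUM(price) > 1129.52

Result:
category | SUM(price)
---------+-----------
Garden   | 3203.09   
Kitchen  | 1771.26   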